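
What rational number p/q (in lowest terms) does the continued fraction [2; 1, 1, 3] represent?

18/7

a_0 = 2: 2/1
a_1 = 1: 3/1
a_2 = 1: 5/2
a_3 = 3: 18/7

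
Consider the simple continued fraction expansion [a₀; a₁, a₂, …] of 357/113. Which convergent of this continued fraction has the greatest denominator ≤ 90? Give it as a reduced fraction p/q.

List convergents until the denominator exceeds the bound:
a_0 = 3: 3/1  (≤ bound)
a_1 = 6: 19/6  (≤ bound)
a_2 = 3: 60/19  (≤ bound)
a_3 = 1: 79/25  (≤ bound)
a_4 = 1: 139/44  (≤ bound)
a_5 = 2: 357/113  (> 90, stop)

139/44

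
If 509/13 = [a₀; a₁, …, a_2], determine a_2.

2

⌊509/13⌋ = 39, remainder 2
⌊13/2⌋ = 6, remainder 1
⌊2/1⌋ = 2, remainder 0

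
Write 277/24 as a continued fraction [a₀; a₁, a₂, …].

[11; 1, 1, 5, 2]

⌊277/24⌋ = 11, remainder 13
⌊24/13⌋ = 1, remainder 11
⌊13/11⌋ = 1, remainder 2
⌊11/2⌋ = 5, remainder 1
⌊2/1⌋ = 2, remainder 0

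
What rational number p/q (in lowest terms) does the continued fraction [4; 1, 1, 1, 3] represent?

51/11

Work from the innermost term outward:
Start with 3.
1 + 1/(3/1) = 1 + 1/3 = 4/3
1 + 1/(4/3) = 1 + 3/4 = 7/4
1 + 1/(7/4) = 1 + 4/7 = 11/7
4 + 1/(11/7) = 4 + 7/11 = 51/11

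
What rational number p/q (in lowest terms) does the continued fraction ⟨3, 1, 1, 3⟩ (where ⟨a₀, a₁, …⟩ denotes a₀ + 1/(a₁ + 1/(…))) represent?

Use the convergent recurrence hₖ = aₖ·hₖ₋₁ + hₖ₋₂ (and likewise for the denominators kₖ):
a_0 = 3: 3/1
a_1 = 1: 4/1
a_2 = 1: 7/2
a_3 = 3: 25/7

25/7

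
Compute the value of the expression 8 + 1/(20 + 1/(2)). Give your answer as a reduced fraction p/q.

330/41

Build up convergents one term at a time:
a_0 = 8: 8/1
a_1 = 20: 161/20
a_2 = 2: 330/41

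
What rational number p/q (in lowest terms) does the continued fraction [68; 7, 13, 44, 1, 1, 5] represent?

3077057/45157

Start with 5.
1 + 1/(5/1) = 1 + 1/5 = 6/5
1 + 1/(6/5) = 1 + 5/6 = 11/6
44 + 1/(11/6) = 44 + 6/11 = 490/11
13 + 1/(490/11) = 13 + 11/490 = 6381/490
7 + 1/(6381/490) = 7 + 490/6381 = 45157/6381
68 + 1/(45157/6381) = 68 + 6381/45157 = 3077057/45157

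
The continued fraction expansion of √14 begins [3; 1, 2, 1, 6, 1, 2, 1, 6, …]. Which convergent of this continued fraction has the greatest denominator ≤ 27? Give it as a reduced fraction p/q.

101/27

a_0 = 3: 3/1  (≤ bound)
a_1 = 1: 4/1  (≤ bound)
a_2 = 2: 11/3  (≤ bound)
a_3 = 1: 15/4  (≤ bound)
a_4 = 6: 101/27  (≤ bound)
a_5 = 1: 116/31  (> 27, stop)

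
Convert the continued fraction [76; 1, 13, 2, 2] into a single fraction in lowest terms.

Compute successive convergents:
a_0 = 76: 76/1
a_1 = 1: 77/1
a_2 = 13: 1077/14
a_3 = 2: 2231/29
a_4 = 2: 5539/72

5539/72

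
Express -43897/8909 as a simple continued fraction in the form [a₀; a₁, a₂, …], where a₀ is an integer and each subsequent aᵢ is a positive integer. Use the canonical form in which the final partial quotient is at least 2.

[-5; 13, 1, 2, 1, 39, 1, 3]

Repeatedly divide and take the remainder:
-43897 ÷ 8909 → quotient -5, remainder 648
8909 ÷ 648 → quotient 13, remainder 485
648 ÷ 485 → quotient 1, remainder 163
485 ÷ 163 → quotient 2, remainder 159
163 ÷ 159 → quotient 1, remainder 4
159 ÷ 4 → quotient 39, remainder 3
4 ÷ 3 → quotient 1, remainder 1
3 ÷ 1 → quotient 3, remainder 0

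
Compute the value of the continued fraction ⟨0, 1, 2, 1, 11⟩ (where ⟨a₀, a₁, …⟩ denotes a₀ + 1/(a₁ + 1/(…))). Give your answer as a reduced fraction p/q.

Start with 11.
1 + 1/(11/1) = 1 + 1/11 = 12/11
2 + 1/(12/11) = 2 + 11/12 = 35/12
1 + 1/(35/12) = 1 + 12/35 = 47/35
0 + 1/(47/35) = 0 + 35/47 = 35/47

35/47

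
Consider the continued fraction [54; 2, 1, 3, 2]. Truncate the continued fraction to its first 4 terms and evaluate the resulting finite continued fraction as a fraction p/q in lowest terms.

598/11

Use the convergent recurrence hₖ = aₖ·hₖ₋₁ + hₖ₋₂ (and likewise for the denominators kₖ):
a_0 = 54: 54/1
a_1 = 2: 109/2
a_2 = 1: 163/3
a_3 = 3: 598/11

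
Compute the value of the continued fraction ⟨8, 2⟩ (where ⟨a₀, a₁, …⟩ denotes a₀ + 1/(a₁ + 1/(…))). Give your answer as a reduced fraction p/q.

Use the convergent recurrence hₖ = aₖ·hₖ₋₁ + hₖ₋₂ (and likewise for the denominators kₖ):
a_0 = 8: 8/1
a_1 = 2: 17/2

17/2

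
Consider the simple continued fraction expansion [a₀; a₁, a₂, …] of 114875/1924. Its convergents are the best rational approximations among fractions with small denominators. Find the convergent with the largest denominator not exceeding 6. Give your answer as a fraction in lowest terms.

a_0 = 59: 59/1  (≤ bound)
a_1 = 1: 60/1  (≤ bound)
a_2 = 2: 179/3  (≤ bound)
a_3 = 2: 418/7  (> 6, stop)

179/3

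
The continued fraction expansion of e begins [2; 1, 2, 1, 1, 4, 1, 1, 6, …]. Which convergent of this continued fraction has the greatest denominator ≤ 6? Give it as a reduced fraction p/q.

a_0 = 2: 2/1  (≤ bound)
a_1 = 1: 3/1  (≤ bound)
a_2 = 2: 8/3  (≤ bound)
a_3 = 1: 11/4  (≤ bound)
a_4 = 1: 19/7  (> 6, stop)

11/4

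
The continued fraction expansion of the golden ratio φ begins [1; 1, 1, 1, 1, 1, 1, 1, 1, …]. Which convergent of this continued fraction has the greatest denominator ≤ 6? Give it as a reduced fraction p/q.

a_0 = 1: 1/1  (≤ bound)
a_1 = 1: 2/1  (≤ bound)
a_2 = 1: 3/2  (≤ bound)
a_3 = 1: 5/3  (≤ bound)
a_4 = 1: 8/5  (≤ bound)
a_5 = 1: 13/8  (> 6, stop)

8/5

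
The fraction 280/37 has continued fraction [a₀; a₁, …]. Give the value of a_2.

1

280 = 7·37 + 21, so a_0 = 7
37 = 1·21 + 16, so a_1 = 1
21 = 1·16 + 5, so a_2 = 1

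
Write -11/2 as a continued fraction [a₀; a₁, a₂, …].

[-6; 2]

Apply division with remainder until the remainder is 0:
-11 ÷ 2 → quotient -6, remainder 1
2 ÷ 1 → quotient 2, remainder 0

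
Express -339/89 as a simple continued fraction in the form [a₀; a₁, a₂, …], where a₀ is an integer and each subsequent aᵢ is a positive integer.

⌊-339/89⌋ = -4, remainder 17
⌊89/17⌋ = 5, remainder 4
⌊17/4⌋ = 4, remainder 1
⌊4/1⌋ = 4, remainder 0

[-4; 5, 4, 4]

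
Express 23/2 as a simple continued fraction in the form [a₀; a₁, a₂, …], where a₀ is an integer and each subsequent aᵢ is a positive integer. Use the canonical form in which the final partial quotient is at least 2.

[11; 2]

23 = 11·2 + 1, so a_0 = 11
2 = 2·1 + 0, so a_1 = 2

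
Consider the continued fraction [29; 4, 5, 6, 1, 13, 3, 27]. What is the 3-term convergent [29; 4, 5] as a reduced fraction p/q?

614/21

Work from the innermost term outward:
Start with 5.
4 + 1/(5/1) = 4 + 1/5 = 21/5
29 + 1/(21/5) = 29 + 5/21 = 614/21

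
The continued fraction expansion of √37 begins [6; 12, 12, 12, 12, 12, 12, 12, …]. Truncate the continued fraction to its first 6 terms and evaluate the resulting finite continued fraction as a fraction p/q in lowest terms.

Use the convergent recurrence hₖ = aₖ·hₖ₋₁ + hₖ₋₂ (and likewise for the denominators kₖ):
a_0 = 6: 6/1
a_1 = 12: 73/12
a_2 = 12: 882/145
a_3 = 12: 10657/1752
a_4 = 12: 128766/21169
a_5 = 12: 1555849/255780

1555849/255780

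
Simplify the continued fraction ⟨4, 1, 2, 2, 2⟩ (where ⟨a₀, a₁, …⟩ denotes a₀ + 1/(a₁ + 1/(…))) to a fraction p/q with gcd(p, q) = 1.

80/17

a_0 = 4: 4/1
a_1 = 1: 5/1
a_2 = 2: 14/3
a_3 = 2: 33/7
a_4 = 2: 80/17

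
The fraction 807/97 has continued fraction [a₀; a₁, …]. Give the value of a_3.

Apply division with remainder until the remainder is 0:
807 ÷ 97 → quotient 8, remainder 31
97 ÷ 31 → quotient 3, remainder 4
31 ÷ 4 → quotient 7, remainder 3
4 ÷ 3 → quotient 1, remainder 1

1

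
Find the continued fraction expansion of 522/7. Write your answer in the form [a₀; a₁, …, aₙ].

[74; 1, 1, 3]

522 ÷ 7 → quotient 74, remainder 4
7 ÷ 4 → quotient 1, remainder 3
4 ÷ 3 → quotient 1, remainder 1
3 ÷ 1 → quotient 3, remainder 0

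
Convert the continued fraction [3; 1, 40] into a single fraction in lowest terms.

163/41

Start with 40.
1 + 1/(40/1) = 1 + 1/40 = 41/40
3 + 1/(41/40) = 3 + 40/41 = 163/41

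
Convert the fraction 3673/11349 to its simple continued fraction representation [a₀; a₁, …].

[0; 3, 11, 7, 1, 2, 14]

⌊3673/11349⌋ = 0, remainder 3673
⌊11349/3673⌋ = 3, remainder 330
⌊3673/330⌋ = 11, remainder 43
⌊330/43⌋ = 7, remainder 29
⌊43/29⌋ = 1, remainder 14
⌊29/14⌋ = 2, remainder 1
⌊14/1⌋ = 14, remainder 0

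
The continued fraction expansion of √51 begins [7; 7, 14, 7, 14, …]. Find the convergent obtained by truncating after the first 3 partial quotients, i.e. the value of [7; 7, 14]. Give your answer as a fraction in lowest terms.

Start with 14.
7 + 1/(14/1) = 7 + 1/14 = 99/14
7 + 1/(99/14) = 7 + 14/99 = 707/99

707/99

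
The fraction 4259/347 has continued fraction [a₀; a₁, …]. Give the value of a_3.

⌊4259/347⌋ = 12, remainder 95
⌊347/95⌋ = 3, remainder 62
⌊95/62⌋ = 1, remainder 33
⌊62/33⌋ = 1, remainder 29

1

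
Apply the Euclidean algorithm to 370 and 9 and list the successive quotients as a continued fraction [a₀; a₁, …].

[41; 9]

Repeatedly divide and take the remainder:
370 ÷ 9 → quotient 41, remainder 1
9 ÷ 1 → quotient 9, remainder 0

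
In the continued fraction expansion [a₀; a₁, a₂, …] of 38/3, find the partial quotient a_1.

1

38 = 12·3 + 2, so a_0 = 12
3 = 1·2 + 1, so a_1 = 1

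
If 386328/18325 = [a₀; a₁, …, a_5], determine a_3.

386328 = 21·18325 + 1503, so a_0 = 21
18325 = 12·1503 + 289, so a_1 = 12
1503 = 5·289 + 58, so a_2 = 5
289 = 4·58 + 57, so a_3 = 4

4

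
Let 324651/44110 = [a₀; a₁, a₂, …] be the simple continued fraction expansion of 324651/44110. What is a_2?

1

Run the Euclidean algorithm, recording each quotient:
⌊324651/44110⌋ = 7, remainder 15881
⌊44110/15881⌋ = 2, remainder 12348
⌊15881/12348⌋ = 1, remainder 3533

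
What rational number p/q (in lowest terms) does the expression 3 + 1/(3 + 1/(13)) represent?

133/40

a_0 = 3: 3/1
a_1 = 3: 10/3
a_2 = 13: 133/40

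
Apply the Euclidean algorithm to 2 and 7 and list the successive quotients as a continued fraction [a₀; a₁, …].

⌊2/7⌋ = 0, remainder 2
⌊7/2⌋ = 3, remainder 1
⌊2/1⌋ = 2, remainder 0

[0; 3, 2]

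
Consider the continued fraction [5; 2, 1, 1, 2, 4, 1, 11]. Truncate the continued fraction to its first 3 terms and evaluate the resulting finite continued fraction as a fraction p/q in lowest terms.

16/3

a_0 = 5: 5/1
a_1 = 2: 11/2
a_2 = 1: 16/3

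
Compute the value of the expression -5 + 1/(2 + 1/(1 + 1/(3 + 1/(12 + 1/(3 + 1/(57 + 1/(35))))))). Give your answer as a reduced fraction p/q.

-3872194/835061

a_0 = -5: -5/1
a_1 = 2: -9/2
a_2 = 1: -14/3
a_3 = 3: -51/11
a_4 = 12: -626/135
a_5 = 3: -1929/416
a_6 = 57: -110579/23847
a_7 = 35: -3872194/835061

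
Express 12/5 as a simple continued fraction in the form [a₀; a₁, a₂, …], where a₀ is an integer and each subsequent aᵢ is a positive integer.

Run the Euclidean algorithm, recording each quotient:
⌊12/5⌋ = 2, remainder 2
⌊5/2⌋ = 2, remainder 1
⌊2/1⌋ = 2, remainder 0

[2; 2, 2]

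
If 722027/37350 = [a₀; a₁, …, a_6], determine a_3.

1

Repeatedly divide and take the remainder:
722027 ÷ 37350 → quotient 19, remainder 12377
37350 ÷ 12377 → quotient 3, remainder 219
12377 ÷ 219 → quotient 56, remainder 113
219 ÷ 113 → quotient 1, remainder 106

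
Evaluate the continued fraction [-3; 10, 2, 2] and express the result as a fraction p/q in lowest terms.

a_0 = -3: -3/1
a_1 = 10: -29/10
a_2 = 2: -61/21
a_3 = 2: -151/52

-151/52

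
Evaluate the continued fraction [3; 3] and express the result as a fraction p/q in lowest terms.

a_0 = 3: 3/1
a_1 = 3: 10/3

10/3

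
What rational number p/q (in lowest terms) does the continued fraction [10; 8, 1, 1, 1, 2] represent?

698/69

Start with 2.
1 + 1/(2/1) = 1 + 1/2 = 3/2
1 + 1/(3/2) = 1 + 2/3 = 5/3
1 + 1/(5/3) = 1 + 3/5 = 8/5
8 + 1/(8/5) = 8 + 5/8 = 69/8
10 + 1/(69/8) = 10 + 8/69 = 698/69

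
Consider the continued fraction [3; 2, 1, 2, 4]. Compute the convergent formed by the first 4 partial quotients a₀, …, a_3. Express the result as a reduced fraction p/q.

a_0 = 3: 3/1
a_1 = 2: 7/2
a_2 = 1: 10/3
a_3 = 2: 27/8

27/8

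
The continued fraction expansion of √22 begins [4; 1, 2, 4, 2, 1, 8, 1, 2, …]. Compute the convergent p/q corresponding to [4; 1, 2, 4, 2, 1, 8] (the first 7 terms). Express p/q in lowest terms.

1712/365

Use the convergent recurrence hₖ = aₖ·hₖ₋₁ + hₖ₋₂ (and likewise for the denominators kₖ):
a_0 = 4: 4/1
a_1 = 1: 5/1
a_2 = 2: 14/3
a_3 = 4: 61/13
a_4 = 2: 136/29
a_5 = 1: 197/42
a_6 = 8: 1712/365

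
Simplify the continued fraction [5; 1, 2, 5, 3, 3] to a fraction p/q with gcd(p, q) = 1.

961/169

Start with 3.
3 + 1/(3/1) = 3 + 1/3 = 10/3
5 + 1/(10/3) = 5 + 3/10 = 53/10
2 + 1/(53/10) = 2 + 10/53 = 116/53
1 + 1/(116/53) = 1 + 53/116 = 169/116
5 + 1/(169/116) = 5 + 116/169 = 961/169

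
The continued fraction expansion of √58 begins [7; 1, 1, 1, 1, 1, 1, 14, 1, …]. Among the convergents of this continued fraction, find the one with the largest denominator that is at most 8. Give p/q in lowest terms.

61/8

a_0 = 7: 7/1  (≤ bound)
a_1 = 1: 8/1  (≤ bound)
a_2 = 1: 15/2  (≤ bound)
a_3 = 1: 23/3  (≤ bound)
a_4 = 1: 38/5  (≤ bound)
a_5 = 1: 61/8  (≤ bound)
a_6 = 1: 99/13  (> 8, stop)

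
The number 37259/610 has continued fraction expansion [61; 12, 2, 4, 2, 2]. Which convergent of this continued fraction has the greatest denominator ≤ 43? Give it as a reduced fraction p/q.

1527/25

List convergents until the denominator exceeds the bound:
a_0 = 61: 61/1  (≤ bound)
a_1 = 12: 733/12  (≤ bound)
a_2 = 2: 1527/25  (≤ bound)
a_3 = 4: 6841/112  (> 43, stop)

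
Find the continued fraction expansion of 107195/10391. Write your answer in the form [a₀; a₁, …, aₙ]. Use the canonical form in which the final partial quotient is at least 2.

Repeatedly divide and take the remainder:
107195 ÷ 10391 → quotient 10, remainder 3285
10391 ÷ 3285 → quotient 3, remainder 536
3285 ÷ 536 → quotient 6, remainder 69
536 ÷ 69 → quotient 7, remainder 53
69 ÷ 53 → quotient 1, remainder 16
53 ÷ 16 → quotient 3, remainder 5
16 ÷ 5 → quotient 3, remainder 1
5 ÷ 1 → quotient 5, remainder 0

[10; 3, 6, 7, 1, 3, 3, 5]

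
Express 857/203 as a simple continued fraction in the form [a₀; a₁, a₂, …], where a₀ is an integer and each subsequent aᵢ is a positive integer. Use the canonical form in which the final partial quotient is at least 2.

[4; 4, 1, 1, 22]

857 ÷ 203 → quotient 4, remainder 45
203 ÷ 45 → quotient 4, remainder 23
45 ÷ 23 → quotient 1, remainder 22
23 ÷ 22 → quotient 1, remainder 1
22 ÷ 1 → quotient 22, remainder 0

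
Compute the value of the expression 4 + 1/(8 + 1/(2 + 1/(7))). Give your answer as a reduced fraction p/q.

Work from the innermost term outward:
Start with 7.
2 + 1/(7/1) = 2 + 1/7 = 15/7
8 + 1/(15/7) = 8 + 7/15 = 127/15
4 + 1/(127/15) = 4 + 15/127 = 523/127

523/127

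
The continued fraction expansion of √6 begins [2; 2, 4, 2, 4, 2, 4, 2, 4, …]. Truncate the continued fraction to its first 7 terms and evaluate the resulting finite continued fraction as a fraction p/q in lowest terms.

2158/881

a_0 = 2: 2/1
a_1 = 2: 5/2
a_2 = 4: 22/9
a_3 = 2: 49/20
a_4 = 4: 218/89
a_5 = 2: 485/198
a_6 = 4: 2158/881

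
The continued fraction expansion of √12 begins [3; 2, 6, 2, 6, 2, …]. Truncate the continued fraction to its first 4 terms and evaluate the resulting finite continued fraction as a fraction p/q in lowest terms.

Use the convergent recurrence hₖ = aₖ·hₖ₋₁ + hₖ₋₂ (and likewise for the denominators kₖ):
a_0 = 3: 3/1
a_1 = 2: 7/2
a_2 = 6: 45/13
a_3 = 2: 97/28

97/28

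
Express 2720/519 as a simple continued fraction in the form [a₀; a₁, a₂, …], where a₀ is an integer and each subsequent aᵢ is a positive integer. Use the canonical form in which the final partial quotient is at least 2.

Run the Euclidean algorithm, recording each quotient:
2720 = 5·519 + 125, so a_0 = 5
519 = 4·125 + 19, so a_1 = 4
125 = 6·19 + 11, so a_2 = 6
19 = 1·11 + 8, so a_3 = 1
11 = 1·8 + 3, so a_4 = 1
8 = 2·3 + 2, so a_5 = 2
3 = 1·2 + 1, so a_6 = 1
2 = 2·1 + 0, so a_7 = 2

[5; 4, 6, 1, 1, 2, 1, 2]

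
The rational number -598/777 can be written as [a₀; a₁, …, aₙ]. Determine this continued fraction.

⌊-598/777⌋ = -1, remainder 179
⌊777/179⌋ = 4, remainder 61
⌊179/61⌋ = 2, remainder 57
⌊61/57⌋ = 1, remainder 4
⌊57/4⌋ = 14, remainder 1
⌊4/1⌋ = 4, remainder 0

[-1; 4, 2, 1, 14, 4]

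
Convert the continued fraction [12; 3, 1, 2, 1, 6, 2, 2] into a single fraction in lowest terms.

6563/535

Use the convergent recurrence hₖ = aₖ·hₖ₋₁ + hₖ₋₂ (and likewise for the denominators kₖ):
a_0 = 12: 12/1
a_1 = 3: 37/3
a_2 = 1: 49/4
a_3 = 2: 135/11
a_4 = 1: 184/15
a_5 = 6: 1239/101
a_6 = 2: 2662/217
a_7 = 2: 6563/535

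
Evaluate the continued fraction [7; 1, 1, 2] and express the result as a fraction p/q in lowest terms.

a_0 = 7: 7/1
a_1 = 1: 8/1
a_2 = 1: 15/2
a_3 = 2: 38/5

38/5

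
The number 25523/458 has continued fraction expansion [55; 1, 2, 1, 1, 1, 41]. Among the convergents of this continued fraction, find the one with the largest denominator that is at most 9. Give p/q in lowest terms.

a_0 = 55: 55/1  (≤ bound)
a_1 = 1: 56/1  (≤ bound)
a_2 = 2: 167/3  (≤ bound)
a_3 = 1: 223/4  (≤ bound)
a_4 = 1: 390/7  (≤ bound)
a_5 = 1: 613/11  (> 9, stop)

390/7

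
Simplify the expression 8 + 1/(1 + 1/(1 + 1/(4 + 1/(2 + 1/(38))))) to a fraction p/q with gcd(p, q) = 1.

Collapse the nested fraction from the inside out:
Start with 38.
2 + 1/(38/1) = 2 + 1/38 = 77/38
4 + 1/(77/38) = 4 + 38/77 = 346/77
1 + 1/(346/77) = 1 + 77/346 = 423/346
1 + 1/(423/346) = 1 + 346/423 = 769/423
8 + 1/(769/423) = 8 + 423/769 = 6575/769

6575/769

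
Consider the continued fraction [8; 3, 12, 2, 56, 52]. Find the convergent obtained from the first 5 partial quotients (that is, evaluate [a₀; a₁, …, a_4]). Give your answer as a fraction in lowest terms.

Work from the innermost term outward:
Start with 56.
2 + 1/(56/1) = 2 + 1/56 = 113/56
12 + 1/(113/56) = 12 + 56/113 = 1412/113
3 + 1/(1412/113) = 3 + 113/1412 = 4349/1412
8 + 1/(4349/1412) = 8 + 1412/4349 = 36204/4349

36204/4349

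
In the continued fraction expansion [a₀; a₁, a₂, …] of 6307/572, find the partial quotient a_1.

6307 = 11·572 + 15, so a_0 = 11
572 = 38·15 + 2, so a_1 = 38

38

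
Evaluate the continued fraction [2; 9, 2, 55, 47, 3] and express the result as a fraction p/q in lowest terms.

Start with 3.
47 + 1/(3/1) = 47 + 1/3 = 142/3
55 + 1/(142/3) = 55 + 3/142 = 7813/142
2 + 1/(7813/142) = 2 + 142/7813 = 15768/7813
9 + 1/(15768/7813) = 9 + 7813/15768 = 149725/15768
2 + 1/(149725/15768) = 2 + 15768/149725 = 315218/149725

315218/149725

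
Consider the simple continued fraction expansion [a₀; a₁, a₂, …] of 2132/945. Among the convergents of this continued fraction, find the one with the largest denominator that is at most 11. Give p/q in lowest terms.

a_0 = 2: 2/1  (≤ bound)
a_1 = 3: 7/3  (≤ bound)
a_2 = 1: 9/4  (≤ bound)
a_3 = 9: 88/39  (> 11, stop)

9/4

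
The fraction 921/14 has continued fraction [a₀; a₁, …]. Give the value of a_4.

2

921 = 65·14 + 11, so a_0 = 65
14 = 1·11 + 3, so a_1 = 1
11 = 3·3 + 2, so a_2 = 3
3 = 1·2 + 1, so a_3 = 1
2 = 2·1 + 0, so a_4 = 2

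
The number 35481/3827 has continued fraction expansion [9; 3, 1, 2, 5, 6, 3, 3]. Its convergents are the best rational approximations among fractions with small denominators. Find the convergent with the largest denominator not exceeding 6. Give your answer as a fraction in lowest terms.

37/4

List convergents until the denominator exceeds the bound:
a_0 = 9: 9/1  (≤ bound)
a_1 = 3: 28/3  (≤ bound)
a_2 = 1: 37/4  (≤ bound)
a_3 = 2: 102/11  (> 6, stop)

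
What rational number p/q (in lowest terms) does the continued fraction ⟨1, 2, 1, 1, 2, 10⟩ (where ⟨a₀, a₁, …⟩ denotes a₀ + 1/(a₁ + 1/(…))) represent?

187/135

Work from the innermost term outward:
Start with 10.
2 + 1/(10/1) = 2 + 1/10 = 21/10
1 + 1/(21/10) = 1 + 10/21 = 31/21
1 + 1/(31/21) = 1 + 21/31 = 52/31
2 + 1/(52/31) = 2 + 31/52 = 135/52
1 + 1/(135/52) = 1 + 52/135 = 187/135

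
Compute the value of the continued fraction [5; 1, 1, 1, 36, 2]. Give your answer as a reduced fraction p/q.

Start with 2.
36 + 1/(2/1) = 36 + 1/2 = 73/2
1 + 1/(73/2) = 1 + 2/73 = 75/73
1 + 1/(75/73) = 1 + 73/75 = 148/75
1 + 1/(148/75) = 1 + 75/148 = 223/148
5 + 1/(223/148) = 5 + 148/223 = 1263/223

1263/223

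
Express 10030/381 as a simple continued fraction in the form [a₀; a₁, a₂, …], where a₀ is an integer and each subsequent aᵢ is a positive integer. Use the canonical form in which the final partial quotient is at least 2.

Apply division with remainder until the remainder is 0:
10030 ÷ 381 → quotient 26, remainder 124
381 ÷ 124 → quotient 3, remainder 9
124 ÷ 9 → quotient 13, remainder 7
9 ÷ 7 → quotient 1, remainder 2
7 ÷ 2 → quotient 3, remainder 1
2 ÷ 1 → quotient 2, remainder 0

[26; 3, 13, 1, 3, 2]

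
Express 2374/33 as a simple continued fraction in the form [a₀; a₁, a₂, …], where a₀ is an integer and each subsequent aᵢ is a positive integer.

2374 ÷ 33 → quotient 71, remainder 31
33 ÷ 31 → quotient 1, remainder 2
31 ÷ 2 → quotient 15, remainder 1
2 ÷ 1 → quotient 2, remainder 0

[71; 1, 15, 2]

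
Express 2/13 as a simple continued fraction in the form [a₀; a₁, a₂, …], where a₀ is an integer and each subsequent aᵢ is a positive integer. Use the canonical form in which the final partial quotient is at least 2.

[0; 6, 2]

⌊2/13⌋ = 0, remainder 2
⌊13/2⌋ = 6, remainder 1
⌊2/1⌋ = 2, remainder 0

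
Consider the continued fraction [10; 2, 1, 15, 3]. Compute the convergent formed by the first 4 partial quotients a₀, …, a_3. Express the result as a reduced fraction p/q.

Compute successive convergents:
a_0 = 10: 10/1
a_1 = 2: 21/2
a_2 = 1: 31/3
a_3 = 15: 486/47

486/47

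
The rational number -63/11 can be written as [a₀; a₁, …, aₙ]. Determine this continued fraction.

[-6; 3, 1, 2]

⌊-63/11⌋ = -6, remainder 3
⌊11/3⌋ = 3, remainder 2
⌊3/2⌋ = 1, remainder 1
⌊2/1⌋ = 2, remainder 0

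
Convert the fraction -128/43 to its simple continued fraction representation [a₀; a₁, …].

[-3; 43]

Apply division with remainder until the remainder is 0:
-128 ÷ 43 → quotient -3, remainder 1
43 ÷ 1 → quotient 43, remainder 0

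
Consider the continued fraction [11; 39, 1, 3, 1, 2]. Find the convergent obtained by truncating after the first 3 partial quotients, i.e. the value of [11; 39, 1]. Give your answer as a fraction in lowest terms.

441/40

Start with 1.
39 + 1/(1/1) = 39 + 1/1 = 40/1
11 + 1/(40/1) = 11 + 1/40 = 441/40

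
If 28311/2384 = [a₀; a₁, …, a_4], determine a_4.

Repeatedly divide and take the remainder:
28311 = 11·2384 + 2087, so a_0 = 11
2384 = 1·2087 + 297, so a_1 = 1
2087 = 7·297 + 8, so a_2 = 7
297 = 37·8 + 1, so a_3 = 37
8 = 8·1 + 0, so a_4 = 8

8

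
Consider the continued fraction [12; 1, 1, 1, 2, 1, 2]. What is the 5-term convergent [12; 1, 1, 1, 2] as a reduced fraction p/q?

Compute successive convergents:
a_0 = 12: 12/1
a_1 = 1: 13/1
a_2 = 1: 25/2
a_3 = 1: 38/3
a_4 = 2: 101/8

101/8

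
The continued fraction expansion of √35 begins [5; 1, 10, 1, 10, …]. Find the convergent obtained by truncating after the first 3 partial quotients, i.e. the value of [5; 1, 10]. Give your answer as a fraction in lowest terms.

Build up convergents one term at a time:
a_0 = 5: 5/1
a_1 = 1: 6/1
a_2 = 10: 65/11

65/11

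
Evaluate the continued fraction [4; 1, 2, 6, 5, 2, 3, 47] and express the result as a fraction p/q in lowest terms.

Start with 47.
3 + 1/(47/1) = 3 + 1/47 = 142/47
2 + 1/(142/47) = 2 + 47/142 = 331/142
5 + 1/(331/142) = 5 + 142/331 = 1797/331
6 + 1/(1797/331) = 6 + 331/1797 = 11113/1797
2 + 1/(11113/1797) = 2 + 1797/11113 = 24023/11113
1 + 1/(24023/11113) = 1 + 11113/24023 = 35136/24023
4 + 1/(35136/24023) = 4 + 24023/35136 = 164567/35136

164567/35136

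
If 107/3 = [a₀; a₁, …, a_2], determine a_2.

2

Repeatedly divide and take the remainder:
107 ÷ 3 → quotient 35, remainder 2
3 ÷ 2 → quotient 1, remainder 1
2 ÷ 1 → quotient 2, remainder 0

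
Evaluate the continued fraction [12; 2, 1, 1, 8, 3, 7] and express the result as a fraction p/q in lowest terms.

12160/981

Collapse the nested fraction from the inside out:
Start with 7.
3 + 1/(7/1) = 3 + 1/7 = 22/7
8 + 1/(22/7) = 8 + 7/22 = 183/22
1 + 1/(183/22) = 1 + 22/183 = 205/183
1 + 1/(205/183) = 1 + 183/205 = 388/205
2 + 1/(388/205) = 2 + 205/388 = 981/388
12 + 1/(981/388) = 12 + 388/981 = 12160/981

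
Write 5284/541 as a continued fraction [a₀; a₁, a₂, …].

[9; 1, 3, 3, 2, 2, 7]

5284 = 9·541 + 415, so a_0 = 9
541 = 1·415 + 126, so a_1 = 1
415 = 3·126 + 37, so a_2 = 3
126 = 3·37 + 15, so a_3 = 3
37 = 2·15 + 7, so a_4 = 2
15 = 2·7 + 1, so a_5 = 2
7 = 7·1 + 0, so a_6 = 7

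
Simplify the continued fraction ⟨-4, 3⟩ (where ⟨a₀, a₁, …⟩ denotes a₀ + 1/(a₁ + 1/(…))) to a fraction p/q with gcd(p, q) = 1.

-11/3

Start with 3.
-4 + 1/(3/1) = -4 + 1/3 = -11/3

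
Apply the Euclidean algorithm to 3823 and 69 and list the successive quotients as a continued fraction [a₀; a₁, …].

[55; 2, 2, 6, 2]

Apply division with remainder until the remainder is 0:
3823 = 55·69 + 28, so a_0 = 55
69 = 2·28 + 13, so a_1 = 2
28 = 2·13 + 2, so a_2 = 2
13 = 6·2 + 1, so a_3 = 6
2 = 2·1 + 0, so a_4 = 2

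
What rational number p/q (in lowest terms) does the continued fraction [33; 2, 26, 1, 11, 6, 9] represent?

1228613/36685

Start with 9.
6 + 1/(9/1) = 6 + 1/9 = 55/9
11 + 1/(55/9) = 11 + 9/55 = 614/55
1 + 1/(614/55) = 1 + 55/614 = 669/614
26 + 1/(669/614) = 26 + 614/669 = 18008/669
2 + 1/(18008/669) = 2 + 669/18008 = 36685/18008
33 + 1/(36685/18008) = 33 + 18008/36685 = 1228613/36685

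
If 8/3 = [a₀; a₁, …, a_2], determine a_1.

⌊8/3⌋ = 2, remainder 2
⌊3/2⌋ = 1, remainder 1

1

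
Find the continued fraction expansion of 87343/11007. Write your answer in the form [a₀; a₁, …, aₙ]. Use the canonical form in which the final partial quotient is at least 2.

⌊87343/11007⌋ = 7, remainder 10294
⌊11007/10294⌋ = 1, remainder 713
⌊10294/713⌋ = 14, remainder 312
⌊713/312⌋ = 2, remainder 89
⌊312/89⌋ = 3, remainder 45
⌊89/45⌋ = 1, remainder 44
⌊45/44⌋ = 1, remainder 1
⌊44/1⌋ = 44, remainder 0

[7; 1, 14, 2, 3, 1, 1, 44]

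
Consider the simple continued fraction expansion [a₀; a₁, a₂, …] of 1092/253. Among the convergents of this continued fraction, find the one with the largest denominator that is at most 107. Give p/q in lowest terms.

List convergents until the denominator exceeds the bound:
a_0 = 4: 4/1  (≤ bound)
a_1 = 3: 13/3  (≤ bound)
a_2 = 6: 82/19  (≤ bound)
a_3 = 6: 505/117  (> 107, stop)

82/19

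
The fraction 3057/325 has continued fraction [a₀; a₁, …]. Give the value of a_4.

10

⌊3057/325⌋ = 9, remainder 132
⌊325/132⌋ = 2, remainder 61
⌊132/61⌋ = 2, remainder 10
⌊61/10⌋ = 6, remainder 1
⌊10/1⌋ = 10, remainder 0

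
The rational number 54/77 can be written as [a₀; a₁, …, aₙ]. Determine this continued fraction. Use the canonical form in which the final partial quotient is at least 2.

Repeatedly divide and take the remainder:
⌊54/77⌋ = 0, remainder 54
⌊77/54⌋ = 1, remainder 23
⌊54/23⌋ = 2, remainder 8
⌊23/8⌋ = 2, remainder 7
⌊8/7⌋ = 1, remainder 1
⌊7/1⌋ = 7, remainder 0

[0; 1, 2, 2, 1, 7]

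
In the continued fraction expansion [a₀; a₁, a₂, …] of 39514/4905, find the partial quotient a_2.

⌊39514/4905⌋ = 8, remainder 274
⌊4905/274⌋ = 17, remainder 247
⌊274/247⌋ = 1, remainder 27

1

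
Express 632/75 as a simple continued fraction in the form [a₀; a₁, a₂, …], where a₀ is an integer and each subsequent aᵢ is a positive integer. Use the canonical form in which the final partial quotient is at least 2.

[8; 2, 2, 1, 10]

632 = 8·75 + 32, so a_0 = 8
75 = 2·32 + 11, so a_1 = 2
32 = 2·11 + 10, so a_2 = 2
11 = 1·10 + 1, so a_3 = 1
10 = 10·1 + 0, so a_4 = 10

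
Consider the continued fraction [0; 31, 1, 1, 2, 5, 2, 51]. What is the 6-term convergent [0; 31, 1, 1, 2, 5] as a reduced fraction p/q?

Start with 5.
2 + 1/(5/1) = 2 + 1/5 = 11/5
1 + 1/(11/5) = 1 + 5/11 = 16/11
1 + 1/(16/11) = 1 + 11/16 = 27/16
31 + 1/(27/16) = 31 + 16/27 = 853/27
0 + 1/(853/27) = 0 + 27/853 = 27/853

27/853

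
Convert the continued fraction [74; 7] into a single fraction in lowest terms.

Start with 7.
74 + 1/(7/1) = 74 + 1/7 = 519/7

519/7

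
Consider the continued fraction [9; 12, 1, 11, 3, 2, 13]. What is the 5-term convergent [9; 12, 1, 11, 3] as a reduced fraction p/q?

4339/478

Use the convergent recurrence hₖ = aₖ·hₖ₋₁ + hₖ₋₂ (and likewise for the denominators kₖ):
a_0 = 9: 9/1
a_1 = 12: 109/12
a_2 = 1: 118/13
a_3 = 11: 1407/155
a_4 = 3: 4339/478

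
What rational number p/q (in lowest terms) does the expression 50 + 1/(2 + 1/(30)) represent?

3080/61

Compute successive convergents:
a_0 = 50: 50/1
a_1 = 2: 101/2
a_2 = 30: 3080/61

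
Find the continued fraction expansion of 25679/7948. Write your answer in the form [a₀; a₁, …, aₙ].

[3; 4, 3, 55, 3, 1, 2]

⌊25679/7948⌋ = 3, remainder 1835
⌊7948/1835⌋ = 4, remainder 608
⌊1835/608⌋ = 3, remainder 11
⌊608/11⌋ = 55, remainder 3
⌊11/3⌋ = 3, remainder 2
⌊3/2⌋ = 1, remainder 1
⌊2/1⌋ = 2, remainder 0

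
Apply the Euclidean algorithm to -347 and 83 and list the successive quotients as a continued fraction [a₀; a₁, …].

-347 ÷ 83 → quotient -5, remainder 68
83 ÷ 68 → quotient 1, remainder 15
68 ÷ 15 → quotient 4, remainder 8
15 ÷ 8 → quotient 1, remainder 7
8 ÷ 7 → quotient 1, remainder 1
7 ÷ 1 → quotient 7, remainder 0

[-5; 1, 4, 1, 1, 7]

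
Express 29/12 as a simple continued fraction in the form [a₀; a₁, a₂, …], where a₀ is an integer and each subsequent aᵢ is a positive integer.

29 = 2·12 + 5, so a_0 = 2
12 = 2·5 + 2, so a_1 = 2
5 = 2·2 + 1, so a_2 = 2
2 = 2·1 + 0, so a_3 = 2

[2; 2, 2, 2]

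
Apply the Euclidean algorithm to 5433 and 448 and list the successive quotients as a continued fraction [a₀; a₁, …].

Apply division with remainder until the remainder is 0:
5433 ÷ 448 → quotient 12, remainder 57
448 ÷ 57 → quotient 7, remainder 49
57 ÷ 49 → quotient 1, remainder 8
49 ÷ 8 → quotient 6, remainder 1
8 ÷ 1 → quotient 8, remainder 0

[12; 7, 1, 6, 8]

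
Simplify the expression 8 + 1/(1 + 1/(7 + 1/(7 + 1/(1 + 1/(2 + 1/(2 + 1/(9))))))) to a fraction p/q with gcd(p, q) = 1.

Start with 9.
2 + 1/(9/1) = 2 + 1/9 = 19/9
2 + 1/(19/9) = 2 + 9/19 = 47/19
1 + 1/(47/19) = 1 + 19/47 = 66/47
7 + 1/(66/47) = 7 + 47/66 = 509/66
7 + 1/(509/66) = 7 + 66/509 = 3629/509
1 + 1/(3629/509) = 1 + 509/3629 = 4138/3629
8 + 1/(4138/3629) = 8 + 3629/4138 = 36733/4138

36733/4138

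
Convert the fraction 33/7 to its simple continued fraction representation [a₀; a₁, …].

33 ÷ 7 → quotient 4, remainder 5
7 ÷ 5 → quotient 1, remainder 2
5 ÷ 2 → quotient 2, remainder 1
2 ÷ 1 → quotient 2, remainder 0

[4; 1, 2, 2]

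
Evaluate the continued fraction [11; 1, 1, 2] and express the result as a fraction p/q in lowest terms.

58/5

Start with 2.
1 + 1/(2/1) = 1 + 1/2 = 3/2
1 + 1/(3/2) = 1 + 2/3 = 5/3
11 + 1/(5/3) = 11 + 3/5 = 58/5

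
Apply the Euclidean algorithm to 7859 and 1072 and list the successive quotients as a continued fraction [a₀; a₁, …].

7859 ÷ 1072 → quotient 7, remainder 355
1072 ÷ 355 → quotient 3, remainder 7
355 ÷ 7 → quotient 50, remainder 5
7 ÷ 5 → quotient 1, remainder 2
5 ÷ 2 → quotient 2, remainder 1
2 ÷ 1 → quotient 2, remainder 0

[7; 3, 50, 1, 2, 2]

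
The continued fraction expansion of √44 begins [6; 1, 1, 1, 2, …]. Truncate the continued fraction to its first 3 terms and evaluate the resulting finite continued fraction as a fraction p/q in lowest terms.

13/2

Use the convergent recurrence hₖ = aₖ·hₖ₋₁ + hₖ₋₂ (and likewise for the denominators kₖ):
a_0 = 6: 6/1
a_1 = 1: 7/1
a_2 = 1: 13/2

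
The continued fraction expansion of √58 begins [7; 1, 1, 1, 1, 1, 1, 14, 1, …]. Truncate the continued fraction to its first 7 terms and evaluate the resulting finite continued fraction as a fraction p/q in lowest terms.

99/13

Starting at the tail and folding back:
Start with 1.
1 + 1/(1/1) = 1 + 1/1 = 2/1
1 + 1/(2/1) = 1 + 1/2 = 3/2
1 + 1/(3/2) = 1 + 2/3 = 5/3
1 + 1/(5/3) = 1 + 3/5 = 8/5
1 + 1/(8/5) = 1 + 5/8 = 13/8
7 + 1/(13/8) = 7 + 8/13 = 99/13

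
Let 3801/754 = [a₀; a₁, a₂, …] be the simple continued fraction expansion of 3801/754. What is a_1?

Run the Euclidean algorithm, recording each quotient:
3801 = 5·754 + 31, so a_0 = 5
754 = 24·31 + 10, so a_1 = 24

24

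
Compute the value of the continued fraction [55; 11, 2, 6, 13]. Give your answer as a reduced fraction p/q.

Use the convergent recurrence hₖ = aₖ·hₖ₋₁ + hₖ₋₂ (and likewise for the denominators kₖ):
a_0 = 55: 55/1
a_1 = 11: 606/11
a_2 = 2: 1267/23
a_3 = 6: 8208/149
a_4 = 13: 107971/1960

107971/1960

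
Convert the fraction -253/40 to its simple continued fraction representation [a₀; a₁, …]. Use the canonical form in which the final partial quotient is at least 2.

[-7; 1, 2, 13]

⌊-253/40⌋ = -7, remainder 27
⌊40/27⌋ = 1, remainder 13
⌊27/13⌋ = 2, remainder 1
⌊13/1⌋ = 13, remainder 0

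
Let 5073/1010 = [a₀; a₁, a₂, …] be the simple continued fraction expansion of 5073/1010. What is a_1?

5073 = 5·1010 + 23, so a_0 = 5
1010 = 43·23 + 21, so a_1 = 43

43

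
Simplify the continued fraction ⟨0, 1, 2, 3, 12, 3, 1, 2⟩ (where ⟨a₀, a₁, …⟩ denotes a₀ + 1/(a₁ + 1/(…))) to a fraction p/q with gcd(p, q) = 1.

a_0 = 0: 0/1
a_1 = 1: 1/1
a_2 = 2: 2/3
a_3 = 3: 7/10
a_4 = 12: 86/123
a_5 = 3: 265/379
a_6 = 1: 351/502
a_7 = 2: 967/1383

967/1383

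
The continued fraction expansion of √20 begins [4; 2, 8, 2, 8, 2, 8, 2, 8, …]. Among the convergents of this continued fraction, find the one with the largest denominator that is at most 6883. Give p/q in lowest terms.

24476/5473

a_0 = 4: 4/1  (≤ bound)
a_1 = 2: 9/2  (≤ bound)
a_2 = 8: 76/17  (≤ bound)
a_3 = 2: 161/36  (≤ bound)
a_4 = 8: 1364/305  (≤ bound)
a_5 = 2: 2889/646  (≤ bound)
a_6 = 8: 24476/5473  (≤ bound)
a_7 = 2: 51841/11592  (> 6883, stop)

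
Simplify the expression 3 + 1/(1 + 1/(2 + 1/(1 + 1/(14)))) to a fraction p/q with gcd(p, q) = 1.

Use the convergent recurrence hₖ = aₖ·hₖ₋₁ + hₖ₋₂ (and likewise for the denominators kₖ):
a_0 = 3: 3/1
a_1 = 1: 4/1
a_2 = 2: 11/3
a_3 = 1: 15/4
a_4 = 14: 221/59

221/59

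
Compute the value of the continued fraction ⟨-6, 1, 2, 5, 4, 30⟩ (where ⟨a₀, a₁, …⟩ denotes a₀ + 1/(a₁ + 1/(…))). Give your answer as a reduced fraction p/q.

-10765/2026

Collapse the nested fraction from the inside out:
Start with 30.
4 + 1/(30/1) = 4 + 1/30 = 121/30
5 + 1/(121/30) = 5 + 30/121 = 635/121
2 + 1/(635/121) = 2 + 121/635 = 1391/635
1 + 1/(1391/635) = 1 + 635/1391 = 2026/1391
-6 + 1/(2026/1391) = -6 + 1391/2026 = -10765/2026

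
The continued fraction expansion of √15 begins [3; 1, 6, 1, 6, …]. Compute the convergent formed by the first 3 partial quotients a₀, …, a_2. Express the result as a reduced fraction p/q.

27/7

a_0 = 3: 3/1
a_1 = 1: 4/1
a_2 = 6: 27/7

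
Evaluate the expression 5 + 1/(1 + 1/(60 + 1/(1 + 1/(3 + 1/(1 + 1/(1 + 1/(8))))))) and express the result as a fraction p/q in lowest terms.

Starting at the tail and folding back:
Start with 8.
1 + 1/(8/1) = 1 + 1/8 = 9/8
1 + 1/(9/8) = 1 + 8/9 = 17/9
3 + 1/(17/9) = 3 + 9/17 = 60/17
1 + 1/(60/17) = 1 + 17/60 = 77/60
60 + 1/(77/60) = 60 + 60/77 = 4680/77
1 + 1/(4680/77) = 1 + 77/4680 = 4757/4680
5 + 1/(4757/4680) = 5 + 4680/4757 = 28465/4757

28465/4757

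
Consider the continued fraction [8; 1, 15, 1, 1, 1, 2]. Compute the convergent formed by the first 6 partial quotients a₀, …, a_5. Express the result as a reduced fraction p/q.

447/50

a_0 = 8: 8/1
a_1 = 1: 9/1
a_2 = 15: 143/16
a_3 = 1: 152/17
a_4 = 1: 295/33
a_5 = 1: 447/50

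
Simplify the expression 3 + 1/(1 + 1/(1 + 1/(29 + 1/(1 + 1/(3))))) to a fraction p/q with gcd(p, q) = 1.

a_0 = 3: 3/1
a_1 = 1: 4/1
a_2 = 1: 7/2
a_3 = 29: 207/59
a_4 = 1: 214/61
a_5 = 3: 849/242

849/242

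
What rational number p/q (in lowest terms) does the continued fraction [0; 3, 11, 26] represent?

287/887

a_0 = 0: 0/1
a_1 = 3: 1/3
a_2 = 11: 11/34
a_3 = 26: 287/887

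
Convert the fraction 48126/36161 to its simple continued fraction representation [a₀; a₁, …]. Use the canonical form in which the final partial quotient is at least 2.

[1; 3, 44, 1, 52, 5]

48126 = 1·36161 + 11965, so a_0 = 1
36161 = 3·11965 + 266, so a_1 = 3
11965 = 44·266 + 261, so a_2 = 44
266 = 1·261 + 5, so a_3 = 1
261 = 52·5 + 1, so a_4 = 52
5 = 5·1 + 0, so a_5 = 5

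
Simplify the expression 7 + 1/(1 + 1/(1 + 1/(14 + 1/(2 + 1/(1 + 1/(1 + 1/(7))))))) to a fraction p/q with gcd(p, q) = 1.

8509/1132

Starting at the tail and folding back:
Start with 7.
1 + 1/(7/1) = 1 + 1/7 = 8/7
1 + 1/(8/7) = 1 + 7/8 = 15/8
2 + 1/(15/8) = 2 + 8/15 = 38/15
14 + 1/(38/15) = 14 + 15/38 = 547/38
1 + 1/(547/38) = 1 + 38/547 = 585/547
1 + 1/(585/547) = 1 + 547/585 = 1132/585
7 + 1/(1132/585) = 7 + 585/1132 = 8509/1132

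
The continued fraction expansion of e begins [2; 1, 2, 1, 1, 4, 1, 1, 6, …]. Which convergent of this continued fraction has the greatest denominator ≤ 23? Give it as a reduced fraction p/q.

19/7

a_0 = 2: 2/1  (≤ bound)
a_1 = 1: 3/1  (≤ bound)
a_2 = 2: 8/3  (≤ bound)
a_3 = 1: 11/4  (≤ bound)
a_4 = 1: 19/7  (≤ bound)
a_5 = 4: 87/32  (> 23, stop)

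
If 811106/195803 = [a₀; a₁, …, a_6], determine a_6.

49

811106 = 4·195803 + 27894, so a_0 = 4
195803 = 7·27894 + 545, so a_1 = 7
27894 = 51·545 + 99, so a_2 = 51
545 = 5·99 + 50, so a_3 = 5
99 = 1·50 + 49, so a_4 = 1
50 = 1·49 + 1, so a_5 = 1
49 = 49·1 + 0, so a_6 = 49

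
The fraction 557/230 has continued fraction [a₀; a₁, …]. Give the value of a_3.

Apply division with remainder until the remainder is 0:
557 = 2·230 + 97, so a_0 = 2
230 = 2·97 + 36, so a_1 = 2
97 = 2·36 + 25, so a_2 = 2
36 = 1·25 + 11, so a_3 = 1

1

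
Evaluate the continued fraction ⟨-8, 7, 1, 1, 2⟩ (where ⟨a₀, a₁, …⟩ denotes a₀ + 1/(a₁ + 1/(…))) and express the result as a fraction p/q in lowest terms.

-299/38

Build up convergents one term at a time:
a_0 = -8: -8/1
a_1 = 7: -55/7
a_2 = 1: -63/8
a_3 = 1: -118/15
a_4 = 2: -299/38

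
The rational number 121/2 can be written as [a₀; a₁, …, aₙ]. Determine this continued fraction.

Repeatedly divide and take the remainder:
121 = 60·2 + 1, so a_0 = 60
2 = 2·1 + 0, so a_1 = 2

[60; 2]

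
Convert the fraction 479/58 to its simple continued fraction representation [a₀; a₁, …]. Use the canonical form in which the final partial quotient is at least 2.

479 = 8·58 + 15, so a_0 = 8
58 = 3·15 + 13, so a_1 = 3
15 = 1·13 + 2, so a_2 = 1
13 = 6·2 + 1, so a_3 = 6
2 = 2·1 + 0, so a_4 = 2

[8; 3, 1, 6, 2]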